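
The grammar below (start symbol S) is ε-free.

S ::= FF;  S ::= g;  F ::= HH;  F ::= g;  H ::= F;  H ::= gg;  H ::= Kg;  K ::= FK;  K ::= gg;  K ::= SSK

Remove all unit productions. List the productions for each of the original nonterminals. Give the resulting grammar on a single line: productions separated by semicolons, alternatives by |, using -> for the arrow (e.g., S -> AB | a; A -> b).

S -> g | FF; F -> g | HH; H -> g | HH | Kg | gg; K -> FK | gg | SSK

Unit productions: H->F.
Unit pairs (A ⇒* B via units): (H,F).
S: inherits non-unit rules of {S} → FF | g.
F: inherits non-unit rules of {F} → HH | g.
H: inherits non-unit rules of {F, H} → HH | Kg | g | gg.
K: inherits non-unit rules of {K} → FK | SSK | gg.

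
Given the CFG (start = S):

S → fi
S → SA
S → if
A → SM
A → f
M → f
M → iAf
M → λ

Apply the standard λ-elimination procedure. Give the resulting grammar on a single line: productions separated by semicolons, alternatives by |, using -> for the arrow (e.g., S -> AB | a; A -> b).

Nullable set: {M}.
A -> SM: M nullable, giving S | SM.
Drop M -> λ.
Unchanged (no nullable symbols): S -> SA; S -> fi; S -> if; A -> f; M -> f; M -> iAf.

S -> SA | fi | if; A -> S | f | SM; M -> f | iAf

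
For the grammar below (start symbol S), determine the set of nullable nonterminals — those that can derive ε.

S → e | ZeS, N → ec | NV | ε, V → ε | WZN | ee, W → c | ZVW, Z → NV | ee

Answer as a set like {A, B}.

{N, V, Z}

Directly nullable (have an ε-rule): {N, V}.
Z is nullable via Z -> NV (every symbol on the right is already known nullable).
Not nullable: S, W — each has a terminal in every rule's right-hand side or depends on a non-nullable symbol.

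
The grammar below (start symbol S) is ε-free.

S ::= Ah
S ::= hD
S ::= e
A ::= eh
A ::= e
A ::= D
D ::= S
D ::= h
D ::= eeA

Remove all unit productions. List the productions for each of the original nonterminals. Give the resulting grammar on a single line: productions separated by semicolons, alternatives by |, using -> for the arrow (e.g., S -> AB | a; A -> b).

Unit productions: A->D, D->S.
Unit pairs (A ⇒* B via units): (A,D), (A,S), (D,S).
S: inherits non-unit rules of {S} → Ah | e | hD.
A: inherits non-unit rules of {A, D, S} → Ah | e | eeA | eh | h | hD.
D: inherits non-unit rules of {D, S} → Ah | e | eeA | h | hD.

S -> e | Ah | hD; A -> e | h | Ah | eh | hD | eeA; D -> e | h | Ah | hD | eeA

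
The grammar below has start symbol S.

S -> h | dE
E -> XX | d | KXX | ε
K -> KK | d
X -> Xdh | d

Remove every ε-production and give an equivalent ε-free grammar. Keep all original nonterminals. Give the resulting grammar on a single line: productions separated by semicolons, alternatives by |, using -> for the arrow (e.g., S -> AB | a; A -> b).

Nullable set: {E}.
S -> dE: E nullable, giving d | dE.
Drop E -> ε.
Unchanged (no nullable symbols): S -> h; E -> KXX; E -> XX; E -> d; K -> KK; K -> d; X -> Xdh; X -> d.

S -> d | h | dE; E -> d | XX | KXX; K -> d | KK; X -> d | Xdh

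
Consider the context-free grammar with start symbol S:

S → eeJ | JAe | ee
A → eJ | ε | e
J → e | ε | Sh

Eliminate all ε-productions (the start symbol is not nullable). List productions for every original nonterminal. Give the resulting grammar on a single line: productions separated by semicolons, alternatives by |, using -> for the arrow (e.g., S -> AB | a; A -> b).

S -> e | Ae | Je | ee | JAe | eeJ; A -> e | eJ; J -> e | Sh

Nullable set: {A, J}.
S -> JAe: J, A nullable, giving Ae | JAe | Je | e.
S -> eeJ: J nullable, giving ee | eeJ.
Drop A -> ε.
A -> eJ: J nullable, giving e | eJ.
Drop J -> ε.
Unchanged (no nullable symbols): S -> ee; A -> e; J -> Sh; J -> e.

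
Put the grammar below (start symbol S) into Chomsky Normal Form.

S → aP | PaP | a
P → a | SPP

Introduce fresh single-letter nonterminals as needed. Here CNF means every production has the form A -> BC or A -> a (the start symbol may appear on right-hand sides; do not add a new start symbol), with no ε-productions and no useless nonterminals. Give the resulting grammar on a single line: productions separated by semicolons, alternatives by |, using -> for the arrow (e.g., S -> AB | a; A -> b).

No ε-productions.
No unit productions to eliminate.
TERM: introduce A -> a and substitute in every rule of length ≥2.
BIN: P -> SPP becomes P -> SB, B -> PP; S -> PAP becomes S -> PC, C -> AP.

S -> a | AP | PC; A -> a; B -> PP; C -> AP; P -> a | SB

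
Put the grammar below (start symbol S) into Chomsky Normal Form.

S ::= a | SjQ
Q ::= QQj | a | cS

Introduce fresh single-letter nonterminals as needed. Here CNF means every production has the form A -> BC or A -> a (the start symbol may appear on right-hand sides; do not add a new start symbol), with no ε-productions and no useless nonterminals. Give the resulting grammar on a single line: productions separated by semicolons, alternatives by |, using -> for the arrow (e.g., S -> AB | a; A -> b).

No ε-productions.
No unit productions to eliminate.
TERM: introduce B -> c, A -> j and substitute in every rule of length ≥2.
BIN: Q -> QQA becomes Q -> QC, C -> QA; S -> SAQ becomes S -> SD, D -> AQ.

S -> a | SD; A -> j; B -> c; C -> QA; D -> AQ; Q -> a | BS | QC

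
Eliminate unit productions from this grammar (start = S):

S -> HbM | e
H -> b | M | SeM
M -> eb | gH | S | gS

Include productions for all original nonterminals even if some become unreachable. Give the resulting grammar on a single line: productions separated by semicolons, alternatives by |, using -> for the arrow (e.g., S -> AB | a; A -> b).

Unit productions: H->M, M->S.
Unit pairs (A ⇒* B via units): (H,M), (H,S), (M,S).
S: inherits non-unit rules of {S} → HbM | e.
H: inherits non-unit rules of {H, M, S} → HbM | SeM | b | e | eb | gH | gS.
M: inherits non-unit rules of {M, S} → HbM | e | eb | gH | gS.

S -> e | HbM; H -> b | e | eb | gH | gS | HbM | SeM; M -> e | eb | gH | gS | HbM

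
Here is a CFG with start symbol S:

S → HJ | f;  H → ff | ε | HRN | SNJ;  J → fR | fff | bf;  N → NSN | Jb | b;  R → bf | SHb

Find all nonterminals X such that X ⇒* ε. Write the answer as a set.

Directly nullable (have an ε-rule): {H}.
Not nullable: J, N, R, S — each has a terminal in every rule's right-hand side or depends on a non-nullable symbol.

{H}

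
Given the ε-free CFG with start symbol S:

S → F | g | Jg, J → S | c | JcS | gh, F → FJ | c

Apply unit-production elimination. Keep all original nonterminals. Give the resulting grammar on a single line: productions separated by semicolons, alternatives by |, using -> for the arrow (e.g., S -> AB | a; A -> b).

S -> c | g | FJ | Jg; F -> c | FJ; J -> c | g | FJ | Jg | gh | JcS

Unit productions: J->S, S->F.
Unit pairs (A ⇒* B via units): (J,F), (J,S), (S,F).
S: inherits non-unit rules of {F, S} → FJ | Jg | c | g.
F: inherits non-unit rules of {F} → FJ | c.
J: inherits non-unit rules of {F, J, S} → FJ | JcS | Jg | c | g | gh.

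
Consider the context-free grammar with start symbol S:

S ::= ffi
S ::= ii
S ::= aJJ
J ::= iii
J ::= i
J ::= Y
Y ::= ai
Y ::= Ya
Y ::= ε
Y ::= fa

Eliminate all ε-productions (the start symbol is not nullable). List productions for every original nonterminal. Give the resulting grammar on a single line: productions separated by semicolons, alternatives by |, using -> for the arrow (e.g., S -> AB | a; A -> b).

S -> a | aJ | ii | aJJ | ffi; J -> Y | i | iii; Y -> a | Ya | ai | fa

Nullable set: {J, Y}.
S -> aJJ: J, J nullable, giving a | aJ | aJJ.
J -> Y: Y nullable, giving Y.
Drop Y -> ε.
Y -> Ya: Y nullable, giving Ya | a.
Unchanged (no nullable symbols): S -> ffi; S -> ii; J -> i; J -> iii; Y -> ai; Y -> fa.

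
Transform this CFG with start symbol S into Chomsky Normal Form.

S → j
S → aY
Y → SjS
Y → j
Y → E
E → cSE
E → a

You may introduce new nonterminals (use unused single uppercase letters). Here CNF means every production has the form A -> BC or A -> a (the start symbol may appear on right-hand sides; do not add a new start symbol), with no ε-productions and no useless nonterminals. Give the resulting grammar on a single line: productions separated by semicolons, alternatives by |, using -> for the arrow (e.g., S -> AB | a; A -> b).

No ε-productions.
After unit-elimination: S -> j | aY; E -> a | cSE; Y -> a | j | SjS | cSE.
TERM: introduce B -> a, A -> c, C -> j and substitute in every rule of length ≥2.
BIN: E -> ASE becomes E -> AD, D -> SE; Y -> ASE becomes Y -> AF, F -> SE; Y -> SCS becomes Y -> SG, G -> CS.

S -> j | BY; A -> c; B -> a; C -> j; D -> SE; E -> a | AD; F -> SE; G -> CS; Y -> a | j | AF | SG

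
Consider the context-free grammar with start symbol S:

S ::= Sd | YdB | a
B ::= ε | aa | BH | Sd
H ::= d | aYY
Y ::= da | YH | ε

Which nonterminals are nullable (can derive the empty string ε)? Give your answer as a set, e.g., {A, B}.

{B, Y}

Directly nullable (have an ε-rule): {B, Y}.
Not nullable: H, S — each has a terminal in every rule's right-hand side or depends on a non-nullable symbol.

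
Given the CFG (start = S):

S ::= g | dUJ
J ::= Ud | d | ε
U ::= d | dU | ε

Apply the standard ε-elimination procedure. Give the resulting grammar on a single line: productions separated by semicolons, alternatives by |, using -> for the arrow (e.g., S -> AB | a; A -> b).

S -> d | g | dJ | dU | dUJ; J -> d | Ud; U -> d | dU

Nullable set: {J, U}.
S -> dUJ: U, J nullable, giving d | dJ | dU | dUJ.
Drop J -> ε.
J -> Ud: U nullable, giving Ud | d.
Drop U -> ε.
U -> dU: U nullable, giving d | dU.
Unchanged (no nullable symbols): S -> g; J -> d; U -> d.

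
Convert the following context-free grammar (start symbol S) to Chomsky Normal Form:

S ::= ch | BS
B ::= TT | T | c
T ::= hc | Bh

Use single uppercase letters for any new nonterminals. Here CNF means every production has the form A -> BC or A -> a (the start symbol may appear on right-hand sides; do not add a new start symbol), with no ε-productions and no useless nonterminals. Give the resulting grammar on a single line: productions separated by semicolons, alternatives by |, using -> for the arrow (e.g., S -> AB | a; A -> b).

No ε-productions.
After unit-elimination: S -> BS | ch; B -> c | Bh | TT | hc; T -> Bh | hc.
TERM: introduce C -> c, A -> h and substitute in every rule of length ≥2.

S -> BS | CA; A -> h; B -> c | AC | BA | TT; C -> c; T -> AC | BA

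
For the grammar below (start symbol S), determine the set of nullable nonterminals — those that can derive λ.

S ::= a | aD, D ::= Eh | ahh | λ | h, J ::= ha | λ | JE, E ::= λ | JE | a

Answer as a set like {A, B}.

{D, E, J}

Directly nullable (have an ε-rule): {D, E, J}.
Not nullable: S — each has a terminal in every rule's right-hand side or depends on a non-nullable symbol.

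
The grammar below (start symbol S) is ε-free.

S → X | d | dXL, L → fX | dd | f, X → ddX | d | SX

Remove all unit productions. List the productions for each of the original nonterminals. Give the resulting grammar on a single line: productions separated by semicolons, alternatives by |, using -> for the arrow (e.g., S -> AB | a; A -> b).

Unit productions: S->X.
Unit pairs (A ⇒* B via units): (S,X).
S: inherits non-unit rules of {S, X} → SX | d | dXL | ddX.
L: inherits non-unit rules of {L} → dd | f | fX.
X: inherits non-unit rules of {X} → SX | d | ddX.

S -> d | SX | dXL | ddX; L -> f | dd | fX; X -> d | SX | ddX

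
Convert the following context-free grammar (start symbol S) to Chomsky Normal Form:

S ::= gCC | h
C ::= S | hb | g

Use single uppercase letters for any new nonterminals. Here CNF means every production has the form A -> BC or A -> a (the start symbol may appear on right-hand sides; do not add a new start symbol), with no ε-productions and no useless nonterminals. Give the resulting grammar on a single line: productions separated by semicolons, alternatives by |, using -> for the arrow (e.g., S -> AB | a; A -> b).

S -> h | AF; A -> g; B -> h; C -> g | h | AE | BD; D -> b; E -> CC; F -> CC

No ε-productions.
After unit-elimination: S -> h | gCC; C -> g | h | hb | gCC.
TERM: introduce D -> b, A -> g, B -> h and substitute in every rule of length ≥2.
BIN: C -> ACC becomes C -> AE, E -> CC; S -> ACC becomes S -> AF, F -> CC.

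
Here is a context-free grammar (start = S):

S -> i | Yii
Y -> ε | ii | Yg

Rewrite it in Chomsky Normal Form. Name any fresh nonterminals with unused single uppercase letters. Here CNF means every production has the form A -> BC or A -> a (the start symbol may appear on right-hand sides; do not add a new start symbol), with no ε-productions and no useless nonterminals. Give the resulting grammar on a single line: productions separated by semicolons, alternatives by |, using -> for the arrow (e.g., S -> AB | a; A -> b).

S -> i | AA | YC; A -> i; B -> g; C -> AA; Y -> g | AA | YB

Nullable: {Y}; after ε-elimination: S -> i | ii | Yii; Y -> g | Yg | ii.
No unit productions to eliminate.
TERM: introduce B -> g, A -> i and substitute in every rule of length ≥2.
BIN: S -> YAA becomes S -> YC, C -> AA.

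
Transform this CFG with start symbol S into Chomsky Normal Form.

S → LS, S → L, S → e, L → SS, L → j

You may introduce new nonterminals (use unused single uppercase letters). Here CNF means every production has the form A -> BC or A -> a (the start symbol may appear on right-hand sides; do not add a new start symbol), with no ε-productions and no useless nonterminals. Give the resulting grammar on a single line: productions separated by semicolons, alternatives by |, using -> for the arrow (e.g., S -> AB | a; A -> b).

No ε-productions.
After unit-elimination: S -> e | j | LS | SS; L -> j | SS.

S -> e | j | LS | SS; L -> j | SS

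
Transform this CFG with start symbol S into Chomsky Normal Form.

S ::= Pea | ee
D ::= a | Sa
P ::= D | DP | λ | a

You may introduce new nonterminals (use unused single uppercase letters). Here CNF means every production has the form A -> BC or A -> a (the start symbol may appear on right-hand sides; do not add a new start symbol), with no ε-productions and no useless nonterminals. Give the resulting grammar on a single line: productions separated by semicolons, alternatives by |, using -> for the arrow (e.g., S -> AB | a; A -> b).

S -> BA | BB | PC; A -> a; B -> e; C -> BA; D -> a | SA; P -> a | DP | SA

Nullable: {P}; after ε-elimination: S -> ea | ee | Pea; D -> a | Sa; P -> D | a | DP.
After unit-elimination: S -> ea | ee | Pea; D -> a | Sa; P -> a | DP | Sa.
TERM: introduce A -> a, B -> e and substitute in every rule of length ≥2.
BIN: S -> PBA becomes S -> PC, C -> BA.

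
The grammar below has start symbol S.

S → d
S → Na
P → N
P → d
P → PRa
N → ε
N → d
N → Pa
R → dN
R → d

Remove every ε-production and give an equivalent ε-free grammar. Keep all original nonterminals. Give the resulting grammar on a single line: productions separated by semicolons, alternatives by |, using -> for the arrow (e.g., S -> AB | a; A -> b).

S -> a | d | Na; N -> a | d | Pa; P -> N | d | Ra | PRa; R -> d | dN

Nullable set: {N, P}.
S -> Na: N nullable, giving Na | a.
Drop N -> ε.
N -> Pa: P nullable, giving Pa | a.
P -> N: N nullable, giving N.
P -> PRa: P nullable, giving PRa | Ra.
R -> dN: N nullable, giving d | dN.
Unchanged (no nullable symbols): S -> d; N -> d; P -> d; R -> d.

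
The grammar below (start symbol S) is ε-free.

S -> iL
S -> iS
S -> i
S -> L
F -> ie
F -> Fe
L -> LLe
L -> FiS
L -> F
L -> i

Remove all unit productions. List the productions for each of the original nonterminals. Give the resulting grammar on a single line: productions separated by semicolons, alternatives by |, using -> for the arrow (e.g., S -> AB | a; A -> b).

Unit productions: L->F, S->L.
Unit pairs (A ⇒* B via units): (L,F), (S,F), (S,L).
S: inherits non-unit rules of {F, L, S} → Fe | FiS | LLe | i | iL | iS | ie.
F: inherits non-unit rules of {F} → Fe | ie.
L: inherits non-unit rules of {F, L} → Fe | FiS | LLe | i | ie.

S -> i | Fe | iL | iS | ie | FiS | LLe; F -> Fe | ie; L -> i | Fe | ie | FiS | LLe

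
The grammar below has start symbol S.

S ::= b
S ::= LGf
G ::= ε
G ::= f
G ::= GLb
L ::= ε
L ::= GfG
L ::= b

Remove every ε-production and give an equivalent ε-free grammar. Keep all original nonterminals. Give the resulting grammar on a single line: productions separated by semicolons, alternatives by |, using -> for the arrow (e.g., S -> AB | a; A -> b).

Nullable set: {G, L}.
S -> LGf: L, G nullable, giving Gf | LGf | Lf | f.
Drop G -> ε.
G -> GLb: G, L nullable, giving GLb | Gb | Lb | b.
Drop L -> ε.
L -> GfG: G, G nullable, giving Gf | GfG | f | fG.
Unchanged (no nullable symbols): S -> b; G -> f; L -> b.

S -> b | f | Gf | Lf | LGf; G -> b | f | Gb | Lb | GLb; L -> b | f | Gf | fG | GfG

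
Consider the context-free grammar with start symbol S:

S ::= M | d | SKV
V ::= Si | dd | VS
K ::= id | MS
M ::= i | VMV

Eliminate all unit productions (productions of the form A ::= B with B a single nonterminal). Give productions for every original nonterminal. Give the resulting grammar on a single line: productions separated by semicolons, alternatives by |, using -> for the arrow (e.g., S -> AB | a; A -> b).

Unit productions: S->M.
Unit pairs (A ⇒* B via units): (S,M).
S: inherits non-unit rules of {M, S} → SKV | VMV | d | i.
K: inherits non-unit rules of {K} → MS | id.
M: inherits non-unit rules of {M} → VMV | i.
V: inherits non-unit rules of {V} → Si | VS | dd.

S -> d | i | SKV | VMV; K -> MS | id; M -> i | VMV; V -> Si | VS | dd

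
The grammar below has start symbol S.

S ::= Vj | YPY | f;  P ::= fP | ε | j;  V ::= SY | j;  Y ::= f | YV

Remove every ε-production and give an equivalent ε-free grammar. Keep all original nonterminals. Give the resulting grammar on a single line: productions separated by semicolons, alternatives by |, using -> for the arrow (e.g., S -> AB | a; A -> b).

Nullable set: {P}.
S -> YPY: P nullable, giving YPY | YY.
Drop P -> ε.
P -> fP: P nullable, giving f | fP.
Unchanged (no nullable symbols): S -> Vj; S -> f; P -> j; V -> SY; V -> j; Y -> YV; Y -> f.

S -> f | Vj | YY | YPY; P -> f | j | fP; V -> j | SY; Y -> f | YV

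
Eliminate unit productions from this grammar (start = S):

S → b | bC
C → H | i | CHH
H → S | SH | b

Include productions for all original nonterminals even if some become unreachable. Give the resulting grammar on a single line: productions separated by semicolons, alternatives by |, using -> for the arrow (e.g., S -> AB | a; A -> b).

S -> b | bC; C -> b | i | SH | bC | CHH; H -> b | SH | bC

Unit productions: C->H, H->S.
Unit pairs (A ⇒* B via units): (C,H), (C,S), (H,S).
S: inherits non-unit rules of {S} → b | bC.
C: inherits non-unit rules of {C, H, S} → CHH | SH | b | bC | i.
H: inherits non-unit rules of {H, S} → SH | b | bC.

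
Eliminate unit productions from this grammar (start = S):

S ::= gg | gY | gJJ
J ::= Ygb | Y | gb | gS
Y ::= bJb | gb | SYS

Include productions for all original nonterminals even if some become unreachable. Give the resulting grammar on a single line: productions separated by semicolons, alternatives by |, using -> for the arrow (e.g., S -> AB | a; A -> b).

S -> gY | gg | gJJ; J -> gS | gb | SYS | Ygb | bJb; Y -> gb | SYS | bJb

Unit productions: J->Y.
Unit pairs (A ⇒* B via units): (J,Y).
S: inherits non-unit rules of {S} → gJJ | gY | gg.
J: inherits non-unit rules of {J, Y} → SYS | Ygb | bJb | gS | gb.
Y: inherits non-unit rules of {Y} → SYS | bJb | gb.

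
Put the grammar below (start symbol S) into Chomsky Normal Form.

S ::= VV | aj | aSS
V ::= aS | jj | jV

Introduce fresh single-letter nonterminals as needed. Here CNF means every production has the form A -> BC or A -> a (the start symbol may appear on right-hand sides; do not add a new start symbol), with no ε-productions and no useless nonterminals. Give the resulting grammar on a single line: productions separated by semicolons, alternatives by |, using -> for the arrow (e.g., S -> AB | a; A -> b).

S -> AB | AC | VV; A -> a; B -> j; C -> SS; V -> AS | BB | BV

No ε-productions.
No unit productions to eliminate.
TERM: introduce A -> a, B -> j and substitute in every rule of length ≥2.
BIN: S -> ASS becomes S -> AC, C -> SS.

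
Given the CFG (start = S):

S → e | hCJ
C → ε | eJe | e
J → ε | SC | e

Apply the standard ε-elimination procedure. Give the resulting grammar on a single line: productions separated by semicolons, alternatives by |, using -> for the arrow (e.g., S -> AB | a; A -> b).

Nullable set: {C, J}.
S -> hCJ: C, J nullable, giving h | hC | hCJ | hJ.
Drop C -> ε.
C -> eJe: J nullable, giving eJe | ee.
Drop J -> ε.
J -> SC: C nullable, giving S | SC.
Unchanged (no nullable symbols): S -> e; C -> e; J -> e.

S -> e | h | hC | hJ | hCJ; C -> e | ee | eJe; J -> S | e | SC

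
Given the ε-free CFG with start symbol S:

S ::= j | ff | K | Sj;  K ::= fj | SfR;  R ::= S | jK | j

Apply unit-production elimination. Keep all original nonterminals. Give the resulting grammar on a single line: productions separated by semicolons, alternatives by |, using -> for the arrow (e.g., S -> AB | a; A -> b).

S -> j | Sj | ff | fj | SfR; K -> fj | SfR; R -> j | Sj | ff | fj | jK | SfR

Unit productions: R->S, S->K.
Unit pairs (A ⇒* B via units): (R,K), (R,S), (S,K).
S: inherits non-unit rules of {K, S} → SfR | Sj | ff | fj | j.
K: inherits non-unit rules of {K} → SfR | fj.
R: inherits non-unit rules of {K, R, S} → SfR | Sj | ff | fj | j | jK.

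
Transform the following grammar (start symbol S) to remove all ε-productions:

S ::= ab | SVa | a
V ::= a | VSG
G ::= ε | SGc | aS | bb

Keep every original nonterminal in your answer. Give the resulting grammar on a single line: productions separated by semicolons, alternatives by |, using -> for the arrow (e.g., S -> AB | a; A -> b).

S -> a | ab | SVa; G -> Sc | aS | bb | SGc; V -> a | VS | VSG

Nullable set: {G}.
Drop G -> ε.
G -> SGc: G nullable, giving SGc | Sc.
V -> VSG: G nullable, giving VS | VSG.
Unchanged (no nullable symbols): S -> SVa; S -> a; S -> ab; G -> aS; G -> bb; V -> a.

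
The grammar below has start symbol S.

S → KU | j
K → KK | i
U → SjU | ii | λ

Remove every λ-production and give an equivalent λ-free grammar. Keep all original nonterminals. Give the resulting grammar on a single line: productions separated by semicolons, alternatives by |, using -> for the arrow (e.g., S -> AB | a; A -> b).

S -> K | j | KU; K -> i | KK; U -> Sj | ii | SjU

Nullable set: {U}.
S -> KU: U nullable, giving K | KU.
Drop U -> λ.
U -> SjU: U nullable, giving Sj | SjU.
Unchanged (no nullable symbols): S -> j; K -> KK; K -> i; U -> ii.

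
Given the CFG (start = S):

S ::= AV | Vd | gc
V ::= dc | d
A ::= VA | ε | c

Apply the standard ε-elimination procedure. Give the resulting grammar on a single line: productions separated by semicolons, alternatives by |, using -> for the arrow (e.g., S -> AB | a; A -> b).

S -> V | AV | Vd | gc; A -> V | c | VA; V -> d | dc

Nullable set: {A}.
S -> AV: A nullable, giving AV | V.
Drop A -> ε.
A -> VA: A nullable, giving V | VA.
Unchanged (no nullable symbols): S -> Vd; S -> gc; A -> c; V -> d; V -> dc.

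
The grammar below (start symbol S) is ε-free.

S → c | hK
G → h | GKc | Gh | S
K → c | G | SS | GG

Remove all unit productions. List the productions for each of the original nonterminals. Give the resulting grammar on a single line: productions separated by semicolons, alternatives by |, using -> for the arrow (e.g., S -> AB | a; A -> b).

S -> c | hK; G -> c | h | Gh | hK | GKc; K -> c | h | GG | Gh | SS | hK | GKc

Unit productions: G->S, K->G.
Unit pairs (A ⇒* B via units): (G,S), (K,G), (K,S).
S: inherits non-unit rules of {S} → c | hK.
G: inherits non-unit rules of {G, S} → GKc | Gh | c | h | hK.
K: inherits non-unit rules of {G, K, S} → GG | GKc | Gh | SS | c | h | hK.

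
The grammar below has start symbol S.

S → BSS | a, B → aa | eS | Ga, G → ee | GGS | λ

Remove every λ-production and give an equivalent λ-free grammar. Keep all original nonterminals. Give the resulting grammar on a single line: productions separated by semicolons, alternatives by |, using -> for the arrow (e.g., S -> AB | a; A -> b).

Nullable set: {G}.
B -> Ga: G nullable, giving Ga | a.
Drop G -> λ.
G -> GGS: G, G nullable, giving GGS | GS | S.
Unchanged (no nullable symbols): S -> BSS; S -> a; B -> aa; B -> eS; G -> ee.

S -> a | BSS; B -> a | Ga | aa | eS; G -> S | GS | ee | GGS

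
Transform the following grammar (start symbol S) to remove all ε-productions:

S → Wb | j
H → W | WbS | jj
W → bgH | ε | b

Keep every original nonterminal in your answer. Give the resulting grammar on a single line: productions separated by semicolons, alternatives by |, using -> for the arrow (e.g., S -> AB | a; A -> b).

S -> b | j | Wb; H -> W | bS | jj | WbS; W -> b | bg | bgH

Nullable set: {H, W}.
S -> Wb: W nullable, giving Wb | b.
H -> W: W nullable, giving W.
H -> WbS: W nullable, giving WbS | bS.
Drop W -> ε.
W -> bgH: H nullable, giving bg | bgH.
Unchanged (no nullable symbols): S -> j; H -> jj; W -> b.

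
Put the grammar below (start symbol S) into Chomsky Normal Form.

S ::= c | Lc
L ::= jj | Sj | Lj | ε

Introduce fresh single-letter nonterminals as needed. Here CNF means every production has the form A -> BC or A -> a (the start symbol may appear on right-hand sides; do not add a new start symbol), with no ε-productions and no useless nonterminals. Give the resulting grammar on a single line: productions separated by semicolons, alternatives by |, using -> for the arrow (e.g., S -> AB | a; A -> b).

S -> c | LB; A -> j; B -> c; L -> j | AA | LA | SA

Nullable: {L}; after ε-elimination: S -> c | Lc; L -> j | Lj | Sj | jj.
No unit productions to eliminate.
TERM: introduce B -> c, A -> j and substitute in every rule of length ≥2.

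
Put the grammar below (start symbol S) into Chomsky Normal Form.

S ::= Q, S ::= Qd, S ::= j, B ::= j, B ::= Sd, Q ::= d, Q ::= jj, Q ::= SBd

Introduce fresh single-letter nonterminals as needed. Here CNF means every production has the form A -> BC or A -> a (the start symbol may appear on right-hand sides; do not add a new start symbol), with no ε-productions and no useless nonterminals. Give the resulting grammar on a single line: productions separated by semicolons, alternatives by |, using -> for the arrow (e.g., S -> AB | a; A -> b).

S -> d | j | CC | QA | SE; A -> d; B -> j | SA; C -> j; D -> BA; E -> BA; Q -> d | CC | SD

No ε-productions.
After unit-elimination: S -> d | j | Qd | jj | SBd; B -> j | Sd; Q -> d | jj | SBd.
TERM: introduce A -> d, C -> j and substitute in every rule of length ≥2.
BIN: Q -> SBA becomes Q -> SD, D -> BA; S -> SBA becomes S -> SE, E -> BA.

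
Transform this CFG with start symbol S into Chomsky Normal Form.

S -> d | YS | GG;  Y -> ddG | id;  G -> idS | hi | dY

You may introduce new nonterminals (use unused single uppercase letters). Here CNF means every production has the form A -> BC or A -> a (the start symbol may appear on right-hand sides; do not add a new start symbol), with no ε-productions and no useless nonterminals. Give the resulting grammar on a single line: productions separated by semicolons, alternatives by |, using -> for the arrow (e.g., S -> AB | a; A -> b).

No ε-productions.
No unit productions to eliminate.
TERM: introduce A -> d, B -> h, C -> i and substitute in every rule of length ≥2.
BIN: G -> CAS becomes G -> CD, D -> AS; Y -> AAG becomes Y -> AE, E -> AG.

S -> d | GG | YS; A -> d; B -> h; C -> i; D -> AS; E -> AG; G -> AY | BC | CD; Y -> AE | CA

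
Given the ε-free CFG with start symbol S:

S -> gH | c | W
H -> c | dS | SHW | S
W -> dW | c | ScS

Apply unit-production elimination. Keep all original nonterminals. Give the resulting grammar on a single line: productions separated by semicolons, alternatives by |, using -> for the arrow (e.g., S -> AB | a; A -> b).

S -> c | dW | gH | ScS; H -> c | dS | dW | gH | SHW | ScS; W -> c | dW | ScS

Unit productions: H->S, S->W.
Unit pairs (A ⇒* B via units): (H,S), (H,W), (S,W).
S: inherits non-unit rules of {S, W} → ScS | c | dW | gH.
H: inherits non-unit rules of {H, S, W} → SHW | ScS | c | dS | dW | gH.
W: inherits non-unit rules of {W} → ScS | c | dW.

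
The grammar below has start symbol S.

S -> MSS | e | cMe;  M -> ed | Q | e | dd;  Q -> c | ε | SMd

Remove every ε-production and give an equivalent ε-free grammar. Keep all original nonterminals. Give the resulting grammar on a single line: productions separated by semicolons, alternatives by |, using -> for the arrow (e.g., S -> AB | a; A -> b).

Nullable set: {M, Q}.
S -> MSS: M nullable, giving MSS | SS.
S -> cMe: M nullable, giving cMe | ce.
M -> Q: Q nullable, giving Q.
Drop Q -> ε.
Q -> SMd: M nullable, giving SMd | Sd.
Unchanged (no nullable symbols): S -> e; M -> dd; M -> e; M -> ed; Q -> c.

S -> e | SS | ce | MSS | cMe; M -> Q | e | dd | ed; Q -> c | Sd | SMd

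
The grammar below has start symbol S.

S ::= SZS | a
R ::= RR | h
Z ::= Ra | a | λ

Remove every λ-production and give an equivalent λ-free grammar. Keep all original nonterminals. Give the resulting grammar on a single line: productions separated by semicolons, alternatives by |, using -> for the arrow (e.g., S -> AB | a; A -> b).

S -> a | SS | SZS; R -> h | RR; Z -> a | Ra

Nullable set: {Z}.
S -> SZS: Z nullable, giving SS | SZS.
Drop Z -> λ.
Unchanged (no nullable symbols): S -> a; R -> RR; R -> h; Z -> Ra; Z -> a.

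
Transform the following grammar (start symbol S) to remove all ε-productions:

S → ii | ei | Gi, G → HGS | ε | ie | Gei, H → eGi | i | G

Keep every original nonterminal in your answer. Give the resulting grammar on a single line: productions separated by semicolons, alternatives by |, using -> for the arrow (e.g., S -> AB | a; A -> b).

Nullable set: {G, H}.
S -> Gi: G nullable, giving Gi | i.
Drop G -> ε.
G -> Gei: G nullable, giving Gei | ei.
G -> HGS: H, G nullable, giving GS | HGS | HS | S.
H -> G: G nullable, giving G.
H -> eGi: G nullable, giving eGi | ei.
Unchanged (no nullable symbols): S -> ei; S -> ii; G -> ie; H -> i.

S -> i | Gi | ei | ii; G -> S | GS | HS | ei | ie | Gei | HGS; H -> G | i | ei | eGi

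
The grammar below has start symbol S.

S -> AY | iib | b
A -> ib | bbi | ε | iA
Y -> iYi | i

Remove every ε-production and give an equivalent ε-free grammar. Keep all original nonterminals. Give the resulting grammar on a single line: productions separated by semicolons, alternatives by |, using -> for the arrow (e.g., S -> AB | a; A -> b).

S -> Y | b | AY | iib; A -> i | iA | ib | bbi; Y -> i | iYi

Nullable set: {A}.
S -> AY: A nullable, giving AY | Y.
Drop A -> ε.
A -> iA: A nullable, giving i | iA.
Unchanged (no nullable symbols): S -> b; S -> iib; A -> bbi; A -> ib; Y -> i; Y -> iYi.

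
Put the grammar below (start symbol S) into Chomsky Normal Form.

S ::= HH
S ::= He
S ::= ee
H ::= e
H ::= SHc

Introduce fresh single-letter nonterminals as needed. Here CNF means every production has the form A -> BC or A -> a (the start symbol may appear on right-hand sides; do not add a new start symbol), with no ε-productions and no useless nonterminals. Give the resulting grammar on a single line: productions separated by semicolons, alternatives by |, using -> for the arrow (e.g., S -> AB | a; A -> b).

No ε-productions.
No unit productions to eliminate.
TERM: introduce A -> c, B -> e and substitute in every rule of length ≥2.
BIN: H -> SHA becomes H -> SC, C -> HA.

S -> BB | HB | HH; A -> c; B -> e; C -> HA; H -> e | SC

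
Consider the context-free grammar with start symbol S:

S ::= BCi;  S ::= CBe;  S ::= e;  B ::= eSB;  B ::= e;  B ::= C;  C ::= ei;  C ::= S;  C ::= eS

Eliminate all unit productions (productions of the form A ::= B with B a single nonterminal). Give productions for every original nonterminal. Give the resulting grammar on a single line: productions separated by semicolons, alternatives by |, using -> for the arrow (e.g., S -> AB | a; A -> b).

S -> e | BCi | CBe; B -> e | eS | ei | BCi | CBe | eSB; C -> e | eS | ei | BCi | CBe

Unit productions: B->C, C->S.
Unit pairs (A ⇒* B via units): (B,C), (B,S), (C,S).
S: inherits non-unit rules of {S} → BCi | CBe | e.
B: inherits non-unit rules of {B, C, S} → BCi | CBe | e | eS | eSB | ei.
C: inherits non-unit rules of {C, S} → BCi | CBe | e | eS | ei.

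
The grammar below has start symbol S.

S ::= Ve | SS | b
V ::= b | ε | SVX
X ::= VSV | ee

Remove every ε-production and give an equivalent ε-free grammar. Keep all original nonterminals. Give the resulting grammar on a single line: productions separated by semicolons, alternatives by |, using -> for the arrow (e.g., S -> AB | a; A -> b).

Nullable set: {V}.
S -> Ve: V nullable, giving Ve | e.
Drop V -> ε.
V -> SVX: V nullable, giving SVX | SX.
X -> VSV: V, V nullable, giving S | SV | VS | VSV.
Unchanged (no nullable symbols): S -> SS; S -> b; V -> b; X -> ee.

S -> b | e | SS | Ve; V -> b | SX | SVX; X -> S | SV | VS | ee | VSV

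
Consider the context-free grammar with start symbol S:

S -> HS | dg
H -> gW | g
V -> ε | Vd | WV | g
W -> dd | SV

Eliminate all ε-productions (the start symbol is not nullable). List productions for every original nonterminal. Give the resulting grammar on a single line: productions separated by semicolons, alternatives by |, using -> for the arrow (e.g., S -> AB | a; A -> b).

S -> HS | dg; H -> g | gW; V -> W | d | g | Vd | WV; W -> S | SV | dd

Nullable set: {V}.
Drop V -> ε.
V -> Vd: V nullable, giving Vd | d.
V -> WV: V nullable, giving W | WV.
W -> SV: V nullable, giving S | SV.
Unchanged (no nullable symbols): S -> HS; S -> dg; H -> g; H -> gW; V -> g; W -> dd.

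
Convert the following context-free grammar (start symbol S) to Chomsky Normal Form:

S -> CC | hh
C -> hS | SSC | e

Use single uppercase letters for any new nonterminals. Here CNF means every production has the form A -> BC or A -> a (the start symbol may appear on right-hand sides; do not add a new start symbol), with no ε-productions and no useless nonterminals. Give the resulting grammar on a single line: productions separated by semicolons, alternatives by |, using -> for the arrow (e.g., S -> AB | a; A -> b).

S -> AA | CC; A -> h; B -> SC; C -> e | AS | SB

No ε-productions.
No unit productions to eliminate.
TERM: introduce A -> h and substitute in every rule of length ≥2.
BIN: C -> SSC becomes C -> SB, B -> SC.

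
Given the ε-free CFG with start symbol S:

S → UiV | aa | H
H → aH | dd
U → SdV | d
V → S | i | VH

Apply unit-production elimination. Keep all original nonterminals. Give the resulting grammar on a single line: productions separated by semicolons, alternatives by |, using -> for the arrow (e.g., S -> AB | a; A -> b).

S -> aH | aa | dd | UiV; H -> aH | dd; U -> d | SdV; V -> i | VH | aH | aa | dd | UiV

Unit productions: S->H, V->S.
Unit pairs (A ⇒* B via units): (S,H), (V,H), (V,S).
S: inherits non-unit rules of {H, S} → UiV | aH | aa | dd.
H: inherits non-unit rules of {H} → aH | dd.
U: inherits non-unit rules of {U} → SdV | d.
V: inherits non-unit rules of {H, S, V} → UiV | VH | aH | aa | dd | i.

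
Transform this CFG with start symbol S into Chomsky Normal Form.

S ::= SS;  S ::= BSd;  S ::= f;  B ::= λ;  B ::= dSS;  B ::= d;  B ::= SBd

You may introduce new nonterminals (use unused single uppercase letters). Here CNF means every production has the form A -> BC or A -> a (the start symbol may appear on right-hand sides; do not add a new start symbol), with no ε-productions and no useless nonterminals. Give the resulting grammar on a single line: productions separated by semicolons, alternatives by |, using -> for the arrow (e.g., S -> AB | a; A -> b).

S -> f | BE | SA | SS; A -> d; B -> d | AC | SA | SD; C -> SS; D -> BA; E -> SA

Nullable: {B}; after ε-elimination: S -> f | SS | Sd | BSd; B -> d | Sd | SBd | dSS.
No unit productions to eliminate.
TERM: introduce A -> d and substitute in every rule of length ≥2.
BIN: B -> ASS becomes B -> AC, C -> SS; B -> SBA becomes B -> SD, D -> BA; S -> BSA becomes S -> BE, E -> SA.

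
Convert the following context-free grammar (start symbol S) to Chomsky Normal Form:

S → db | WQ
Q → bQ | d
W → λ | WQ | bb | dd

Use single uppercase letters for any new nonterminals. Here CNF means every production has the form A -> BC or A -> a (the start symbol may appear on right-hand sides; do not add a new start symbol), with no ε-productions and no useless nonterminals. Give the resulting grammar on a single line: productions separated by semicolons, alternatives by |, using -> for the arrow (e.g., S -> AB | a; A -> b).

Nullable: {W}; after ε-elimination: S -> Q | WQ | db; Q -> d | bQ; W -> Q | WQ | bb | dd.
After unit-elimination: S -> d | WQ | bQ | db; Q -> d | bQ; W -> d | WQ | bQ | bb | dd.
TERM: introduce A -> b, B -> d and substitute in every rule of length ≥2.

S -> d | AQ | BA | WQ; A -> b; B -> d; Q -> d | AQ; W -> d | AA | AQ | BB | WQ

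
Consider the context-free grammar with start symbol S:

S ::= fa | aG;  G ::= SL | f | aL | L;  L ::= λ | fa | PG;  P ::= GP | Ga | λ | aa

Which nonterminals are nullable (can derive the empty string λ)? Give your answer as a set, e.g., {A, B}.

{G, L, P}

Directly nullable (have an ε-rule): {L, P}.
G is nullable via G -> L (every symbol on the right is already known nullable).
Not nullable: S — each has a terminal in every rule's right-hand side or depends on a non-nullable symbol.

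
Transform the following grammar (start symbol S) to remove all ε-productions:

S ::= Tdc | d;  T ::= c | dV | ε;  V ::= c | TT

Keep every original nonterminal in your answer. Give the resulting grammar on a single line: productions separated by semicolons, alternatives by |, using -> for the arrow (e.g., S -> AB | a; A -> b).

S -> d | dc | Tdc; T -> c | d | dV; V -> T | c | TT

Nullable set: {T, V}.
S -> Tdc: T nullable, giving Tdc | dc.
Drop T -> ε.
T -> dV: V nullable, giving d | dV.
V -> TT: T, T nullable, giving T | TT.
Unchanged (no nullable symbols): S -> d; T -> c; V -> c.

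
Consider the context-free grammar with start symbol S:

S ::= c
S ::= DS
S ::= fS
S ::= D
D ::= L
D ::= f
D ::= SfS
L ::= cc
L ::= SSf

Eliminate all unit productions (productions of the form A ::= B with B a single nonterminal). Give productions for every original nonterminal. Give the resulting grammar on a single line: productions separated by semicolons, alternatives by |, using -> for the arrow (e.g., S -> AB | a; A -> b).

Unit productions: D->L, S->D.
Unit pairs (A ⇒* B via units): (D,L), (S,D), (S,L).
S: inherits non-unit rules of {D, L, S} → DS | SSf | SfS | c | cc | f | fS.
D: inherits non-unit rules of {D, L} → SSf | SfS | cc | f.
L: inherits non-unit rules of {L} → SSf | cc.

S -> c | f | DS | cc | fS | SSf | SfS; D -> f | cc | SSf | SfS; L -> cc | SSf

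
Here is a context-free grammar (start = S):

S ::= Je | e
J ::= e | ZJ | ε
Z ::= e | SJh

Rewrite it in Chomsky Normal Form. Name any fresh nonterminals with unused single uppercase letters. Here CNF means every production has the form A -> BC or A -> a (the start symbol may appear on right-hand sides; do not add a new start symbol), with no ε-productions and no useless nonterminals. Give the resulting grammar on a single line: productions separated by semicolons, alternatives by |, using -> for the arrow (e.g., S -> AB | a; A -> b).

S -> e | JB; A -> h; B -> e; C -> JA; D -> JA; J -> e | SA | SC | ZJ; Z -> e | SA | SD

Nullable: {J}; after ε-elimination: S -> e | Je; J -> Z | e | ZJ; Z -> e | Sh | SJh.
After unit-elimination: S -> e | Je; J -> e | Sh | ZJ | SJh; Z -> e | Sh | SJh.
TERM: introduce B -> e, A -> h and substitute in every rule of length ≥2.
BIN: J -> SJA becomes J -> SC, C -> JA; Z -> SJA becomes Z -> SD, D -> JA.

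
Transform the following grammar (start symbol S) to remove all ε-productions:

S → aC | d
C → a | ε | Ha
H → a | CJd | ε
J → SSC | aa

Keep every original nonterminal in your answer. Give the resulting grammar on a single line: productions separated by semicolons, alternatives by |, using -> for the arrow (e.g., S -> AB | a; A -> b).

S -> a | d | aC; C -> a | Ha; H -> a | Jd | CJd; J -> SS | aa | SSC

Nullable set: {C, H}.
S -> aC: C nullable, giving a | aC.
Drop C -> ε.
C -> Ha: H nullable, giving Ha | a.
Drop H -> ε.
H -> CJd: C nullable, giving CJd | Jd.
J -> SSC: C nullable, giving SS | SSC.
Unchanged (no nullable symbols): S -> d; C -> a; H -> a; J -> aa.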